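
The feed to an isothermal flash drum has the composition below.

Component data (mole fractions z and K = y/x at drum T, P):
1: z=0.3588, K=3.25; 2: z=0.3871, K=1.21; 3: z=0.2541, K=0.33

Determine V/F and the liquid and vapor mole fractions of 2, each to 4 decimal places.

V/F = 0.7883, x_2 = 0.3321, y_2 = 0.4019

Iterate (Newton) starting at V/F = 0.41:
  V/F = 0.4100: g = 0.26004, g' = -0.7228 → V/F = 0.7698
  V/F = 0.7698: g = 0.01390, g' = -0.7425 → V/F = 0.7885
  V/F = 0.7885: g = -0.00017, g' = -0.7612 → V/F = 0.7883
Converged at V/F = 0.7883.
Compositions from xᵢ = zᵢ/(1+V/F(Kᵢ−1)), yᵢ = Kᵢxᵢ:
  1: x = 0.1294, y = 0.4204
  2: x = 0.3321, y = 0.4019
  3: x = 0.5385, y = 0.1777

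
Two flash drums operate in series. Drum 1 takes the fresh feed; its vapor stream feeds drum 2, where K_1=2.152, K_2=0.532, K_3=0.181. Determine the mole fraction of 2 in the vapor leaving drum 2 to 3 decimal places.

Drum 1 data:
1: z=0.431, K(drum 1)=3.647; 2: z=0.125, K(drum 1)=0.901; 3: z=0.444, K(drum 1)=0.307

y_2 (drum 2) = 0.090

Drum 1:
Material balance + equilibrium reduce to Σ zᵢ(Kᵢ−1)/(1+ψ₁(Kᵢ−1)) = 0.
g(0) = ΣzᵢKᵢ − 1 = 0.821 and g(1) = 1 − Σzᵢ/Kᵢ = -0.703, so a root lies in (0, 1).
Newton–Raphson from ψ₁ = 0.5:
  ψ₁ = 0.500: g = 0.0072, g' = -1.060 → ψ₁ = 0.507
Converged at ψ₁ = 0.507.
Drum-1 compositions:
  1: x = 0.184, y = 0.671
  2: x = 0.132, y = 0.119
  3: x = 0.684, y = 0.210
Drum-2 feed = drum-1 vapor: z₂ = (0.6713, 0.1186, 0.2101).
Drum 2:
Rachford–Rice: g(ψ₂) = Σ zᵢ(Kᵢ−1)/(1+ψ₂(Kᵢ−1)) = 0.
g(0) = ΣzᵢKᵢ − 1 = 0.546 and g(1) = 1 − Σzᵢ/Kᵢ = -0.696, so a root lies in (0, 1).
Iterate (Newton) starting at ψ₂ = 0.45:
  ψ₂ = 0.450: g = 0.1666, g' = -0.782 → ψ₂ = 0.663
  ψ₂ = 0.663: g = -0.0186, g' = -1.016 → ψ₂ = 0.645
  ψ₂ = 0.645: g = -0.0003, g' = -0.979 → ψ₂ = 0.644
Converged at ψ₂ = 0.644.
  1: x = 0.385, y = 0.829
  2: x = 0.170, y = 0.090
  3: x = 0.445, y = 0.081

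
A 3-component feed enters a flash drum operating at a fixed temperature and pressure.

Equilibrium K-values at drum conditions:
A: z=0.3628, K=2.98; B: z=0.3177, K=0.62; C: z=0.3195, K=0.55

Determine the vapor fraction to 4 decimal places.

ψ = 0.5504

Newton iteration, ψ⁰ = 0.5:
  ψ = 0.5000: g = 0.02642, g' = -0.5368 → ψ = 0.5492
  ψ = 0.5492: g = 0.00059, g' = -0.5138 → ψ = 0.5504
Converged at ψ = 0.5504.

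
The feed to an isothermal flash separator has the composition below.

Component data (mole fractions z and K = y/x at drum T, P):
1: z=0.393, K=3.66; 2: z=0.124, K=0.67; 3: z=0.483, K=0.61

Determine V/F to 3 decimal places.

V/F = 0.810

Newton iteration, V/F⁰ = 0.35:
  V/F = 0.350: g = 0.2770, g' = -0.862 → V/F = 0.671
  V/F = 0.671: g = 0.0674, g' = -0.515 → V/F = 0.802
  V/F = 0.802: g = 0.0037, g' = -0.464 → V/F = 0.810
Converged at V/F = 0.810.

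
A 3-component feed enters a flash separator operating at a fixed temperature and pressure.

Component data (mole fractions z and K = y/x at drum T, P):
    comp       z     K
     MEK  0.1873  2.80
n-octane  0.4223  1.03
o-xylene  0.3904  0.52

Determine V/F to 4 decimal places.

V/F = 0.3338

Rachford–Rice: g(V/F) = Σ zᵢ(Kᵢ−1)/(1+V/F(Kᵢ−1)) = 0.
Check two-phase: ΣzᵢKᵢ = 1.1624 > 1 and Σzᵢ/Kᵢ = 1.2277 > 1, so g(0) = 0.1624 > 0 and g(1) = -0.2277 < 0.
Newton iteration, V/F⁰ = 0.5:
  V/F = 0.5000: g = -0.05664, g' = -0.3242 → V/F = 0.3253
  V/F = 0.3253: g = 0.00312, g' = -0.3681 → V/F = 0.3338
Converged at V/F = 0.3338.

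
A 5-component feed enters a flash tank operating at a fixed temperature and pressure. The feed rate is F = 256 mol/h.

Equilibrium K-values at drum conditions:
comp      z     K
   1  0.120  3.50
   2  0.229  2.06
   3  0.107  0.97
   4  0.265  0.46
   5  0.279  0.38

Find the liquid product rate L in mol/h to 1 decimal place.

Rachford–Rice: g(β) = Σ zᵢ(Kᵢ−1)/(1+β(Kᵢ−1)) = 0.
g(0) = ΣzᵢKᵢ − 1 = 0.223 and g(1) = 1 − Σzᵢ/Kᵢ = -0.566, so a root lies in (0, 1).
Newton–Raphson from β = 0.5:
  β = 0.500: g = -0.1580, g' = -0.628 → β = 0.249
  β = 0.249: g = 0.0041, g' = -0.700 → β = 0.254
Converged at β = 0.254.
Then V = β·F = 0.2545·256 = 65.1 mol/h and L = F − V = 190.9 mol/h.

L = 190.9 mol/h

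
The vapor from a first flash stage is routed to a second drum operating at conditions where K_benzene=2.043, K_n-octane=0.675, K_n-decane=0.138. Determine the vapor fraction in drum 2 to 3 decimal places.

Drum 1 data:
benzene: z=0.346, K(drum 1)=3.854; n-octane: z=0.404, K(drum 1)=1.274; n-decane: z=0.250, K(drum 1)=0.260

Drum 1:
Rachford–Rice: g(ψ₁) = Σ zᵢ(Kᵢ−1)/(1+ψ₁(Kᵢ−1)) = 0.
Check two-phase: ΣzᵢKᵢ = 1.913 > 1 and Σzᵢ/Kᵢ = 1.368 > 1, so g(0) = 0.913 > 0 and g(1) = -0.368 < 0.
Newton–Raphson from ψ₁ = 0.56:
  ψ₁ = 0.560: g = 0.1601, g' = -0.839 → ψ₁ = 0.751
  ψ₁ = 0.751: g = -0.0102, g' = -0.999 → ψ₁ = 0.741
  ψ₁ = 0.741: g = -0.0001, g' = -0.982 → ψ₁ = 0.740
Converged at ψ₁ = 0.740.
Drum-1 compositions:
  benzene: x = 0.111, y = 0.428
  n-octane: x = 0.336, y = 0.428
  n-decane: x = 0.553, y = 0.144
Drum-2 feed = drum-1 vapor: z₂ = (0.4283, 0.4279, 0.1438).
Drum 2:
Material balance + equilibrium reduce to Σ zᵢ(Kᵢ−1)/(1+ψ₂(Kᵢ−1)) = 0.
Check two-phase: ΣzᵢKᵢ = 1.184 > 1 and Σzᵢ/Kᵢ = 1.885 > 1, so g(0) = 0.184 > 0 and g(1) = -0.885 < 0.
Newton iteration, ψ₂⁰ = 0.38:
  ψ₂ = 0.380: g = -0.0230, g' = -0.534 → ψ₂ = 0.337
  ψ₂ = 0.337: g = -0.0002, g' = -0.524 → ψ₂ = 0.336
Converged at ψ₂ = 0.336.
  benzene: x = 0.317, y = 0.648
  n-octane: x = 0.480, y = 0.324
  n-decane: x = 0.203, y = 0.028

V/F (drum 2) = 0.336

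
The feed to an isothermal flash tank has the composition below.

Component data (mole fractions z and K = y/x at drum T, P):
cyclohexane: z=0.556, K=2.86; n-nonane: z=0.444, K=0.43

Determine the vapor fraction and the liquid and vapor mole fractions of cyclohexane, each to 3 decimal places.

Rachford–Rice: g(ψ) = Σ zᵢ(Kᵢ−1)/(1+ψ(Kᵢ−1)) = 0.
Check two-phase: ΣzᵢKᵢ = 1.781 > 1 and Σzᵢ/Kᵢ = 1.227 > 1, so g(0) = 0.781 > 0 and g(1) = -0.227 < 0.
Binary case is linear: z₁(K₁−1)(1+ψ(K₂−1)) + z₂(K₂−1)(1+ψ(K₁−1)) = 0
⇒ ψ = [z₁(K₁−1)+z₂(K₂−1)] / [−(K₁−1)(K₂−1)] = 0.7811/1.0602 = 0.737
Compositions from xᵢ = zᵢ/(1+ψ(Kᵢ−1)), yᵢ = Kᵢxᵢ:
  cyclohexane: x = 0.235, y = 0.671
  n-nonane: x = 0.765, y = 0.329

ψ = 0.737, x_cyclohexane = 0.235, y_cyclohexane = 0.671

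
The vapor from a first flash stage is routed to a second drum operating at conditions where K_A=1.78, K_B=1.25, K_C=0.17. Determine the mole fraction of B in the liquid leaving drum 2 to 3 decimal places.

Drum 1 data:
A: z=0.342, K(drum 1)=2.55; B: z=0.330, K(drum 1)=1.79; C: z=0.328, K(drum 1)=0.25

Drum 1:
Material balance + equilibrium reduce to Σ zᵢ(Kᵢ−1)/(1+ψ₁(Kᵢ−1)) = 0.
g(0) = ΣzᵢKᵢ − 1 = 0.545 and g(1) = 1 − Σzᵢ/Kᵢ = -0.630, so a root lies in (0, 1).
Iterate (Newton) starting at ψ₁ = 0.5:
  ψ₁ = 0.500: g = 0.0919, g' = -0.839 → ψ₁ = 0.610
  ψ₁ = 0.610: g = -0.0047, g' = -0.937 → ψ₁ = 0.605
Converged at ψ₁ = 0.605.
Drum-1 compositions:
  A: x = 0.177, y = 0.450
  B: x = 0.223, y = 0.400
  C: x = 0.600, y = 0.150
Drum-2 feed = drum-1 vapor: z₂ = (0.4502, 0.3998, 0.1500).
Drum 2:
Material balance + equilibrium reduce to Σ zᵢ(Kᵢ−1)/(1+ψ₂(Kᵢ−1)) = 0.
Feasibility: ΣzᵢKᵢ = 1.327, Σzᵢ/Kᵢ = 1.455 — both > 1, two phases present.
Newton–Raphson from ψ₂ = 0.5:
  ψ₂ = 0.500: g = 0.1286, g' = -0.464 → ψ₂ = 0.777
  ψ₂ = 0.777: g = -0.0488, g' = -0.945 → ψ₂ = 0.726
  ψ₂ = 0.726: g = -0.0044, g' = -0.784 → ψ₂ = 0.720
Converged at ψ₂ = 0.720.
  A: x = 0.288, y = 0.513
  B: x = 0.339, y = 0.423
  C: x = 0.373, y = 0.063

x_B (drum 2) = 0.339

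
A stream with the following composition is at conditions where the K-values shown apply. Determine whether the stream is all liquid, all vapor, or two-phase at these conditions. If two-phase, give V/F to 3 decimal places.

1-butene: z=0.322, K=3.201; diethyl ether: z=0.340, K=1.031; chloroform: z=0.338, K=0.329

ΣzᵢKᵢ = 1.492; Σzᵢ/Kᵢ = 1.458.
Both exceed 1, so a two-phase solution exists.
Rachford–Rice: g(ψ) = Σ zᵢ(Kᵢ−1)/(1+ψ(Kᵢ−1)) = 0.
Newton iteration, ψ⁰ = 0.64:
  ψ = 0.640: g = -0.0929, g' = -0.737 → ψ = 0.514
  ψ = 0.514: g = -0.0032, g' = -0.698 → ψ = 0.509
Converged at ψ = 0.509.

two-phase, V/F = 0.509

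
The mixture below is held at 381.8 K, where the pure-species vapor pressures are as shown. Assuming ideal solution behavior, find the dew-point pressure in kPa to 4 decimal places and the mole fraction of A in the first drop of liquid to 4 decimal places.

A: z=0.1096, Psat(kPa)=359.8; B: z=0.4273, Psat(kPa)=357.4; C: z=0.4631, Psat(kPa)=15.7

At the dew point ψ → 1, so Σzᵢ/Kᵢ = 1 with Kᵢ = Pᵢˢᵃᵗ/P ⇒ 1/P = Σzᵢ/Pᵢˢᵃᵗ.
1/P = 0.1096/359.8 + 0.4273/357.4 + 0.4631/15.7 = 0.0309970 ⇒ P = 32.2612 kPa
xᵢ = zᵢP/Pᵢˢᵃᵗ ⇒ x_A = 0.1096·32.2612/359.8 = 0.0098

Pdew = 32.2612 kPa, x_A = 0.0098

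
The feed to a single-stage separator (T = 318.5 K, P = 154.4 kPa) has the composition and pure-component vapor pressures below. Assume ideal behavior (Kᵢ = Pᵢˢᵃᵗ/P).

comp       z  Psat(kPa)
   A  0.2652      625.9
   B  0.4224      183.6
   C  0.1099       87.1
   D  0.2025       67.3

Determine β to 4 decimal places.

Raoult's law: Kᵢ = Pᵢˢᵃᵗ/P = Pᵢˢᵃᵗ/154.4.
  K_A = 625.9/154.4 = 4.053756, K_B = 183.6/154.4 = 1.189119, K_C = 87.1/154.4 = 0.564119, K_D = 67.3/154.4 = 0.435881
Iterate (Newton) starting at β = 0.4:
  β = 0.4000: g = 0.23328, g' = -0.6523 → β = 0.7576
  β = 0.7576: g = 0.04325, g' = -0.4799 → β = 0.8478
  β = 0.8478: g = -0.00042, g' = -0.4925 → β = 0.8469
Converged at β = 0.8469.

β = 0.8469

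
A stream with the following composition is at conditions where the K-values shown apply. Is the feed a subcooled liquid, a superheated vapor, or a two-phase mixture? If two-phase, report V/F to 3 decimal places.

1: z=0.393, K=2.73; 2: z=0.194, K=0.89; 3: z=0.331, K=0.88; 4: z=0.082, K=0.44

ΣzᵢKᵢ = 1.573; Σzᵢ/Kᵢ = 0.924.
Since Σzᵢ/Kᵢ < 1 the mixture is above its dew point — single vapor phase.

superheated vapor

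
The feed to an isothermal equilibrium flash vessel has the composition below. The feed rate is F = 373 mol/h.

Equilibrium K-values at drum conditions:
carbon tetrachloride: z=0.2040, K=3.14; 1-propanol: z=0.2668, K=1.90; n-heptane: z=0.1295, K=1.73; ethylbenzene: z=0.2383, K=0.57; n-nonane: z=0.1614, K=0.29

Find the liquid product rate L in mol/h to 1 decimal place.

Let β = V/F and solve Σ zᵢ(Kᵢ−1)/(1+β(Kᵢ−1)) = 0.
Check two-phase: ΣzᵢKᵢ = 1.5542 > 1 and Σzᵢ/Kᵢ = 1.2549 > 1, so g(0) = 0.5542 > 0 and g(1) = -0.2549 < 0.
Iterate (Newton) starting at β = 0.5:
  β = 0.5000: g = 0.13756, g' = -0.6249 → β = 0.7201
  β = 0.7201: g = -0.00345, g' = -0.6870 → β = 0.7151
Converged at β = 0.7151.
Then V = β·F = 0.7151·373 = 266.7 mol/h and L = F − V = 106.3 mol/h.

L = 106.3 mol/h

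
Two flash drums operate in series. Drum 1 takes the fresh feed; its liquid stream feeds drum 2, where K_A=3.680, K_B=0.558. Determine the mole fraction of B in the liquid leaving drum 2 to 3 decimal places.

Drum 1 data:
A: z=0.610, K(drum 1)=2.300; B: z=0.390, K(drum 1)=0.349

Drum 1:
Newton–Raphson from ψ₁ = 0.38:
  ψ₁ = 0.380: g = 0.1934, g' = -0.754 → ψ₁ = 0.637
Converged at ψ₁ = 0.637.
Drum-1 compositions:
  A: x = 0.334, y = 0.767
  B: x = 0.666, y = 0.233
Drum-2 feed = drum-1 liquid: z₂ = (0.3337, 0.6663).
Drum 2:
Rachford–Rice: g(ψ₂) = Σ zᵢ(Kᵢ−1)/(1+ψ₂(Kᵢ−1)) = 0.
Check two-phase: ΣzᵢKᵢ = 1.600 > 1 and Σzᵢ/Kᵢ = 1.285 > 1, so g(0) = 0.600 > 0 and g(1) = -0.285 < 0.
Binary case is linear: z₁(K₁−1)(1+ψ₂(K₂−1)) + z₂(K₂−1)(1+ψ₂(K₁−1)) = 0
⇒ ψ₂ = [z₁(K₁−1)+z₂(K₂−1)] / [−(K₁−1)(K₂−1)] = 0.5997/1.1846 = 0.506
  A: x = 0.142, y = 0.521
  B: x = 0.858, y = 0.479

x_B (drum 2) = 0.858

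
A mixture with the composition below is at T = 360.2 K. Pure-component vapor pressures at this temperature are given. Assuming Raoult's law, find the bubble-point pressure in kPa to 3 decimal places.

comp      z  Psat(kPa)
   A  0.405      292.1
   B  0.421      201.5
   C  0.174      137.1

At the bubble point ψ → 0, so ΣzᵢKᵢ = 1 with Kᵢ = Pᵢˢᵃᵗ/P ⇒ P = ΣzᵢPᵢˢᵃᵗ.
P = 0.405·292.1 + 0.421·201.5 + 0.174·137.1 = 226.987 kPa

Pbub = 226.987 kPa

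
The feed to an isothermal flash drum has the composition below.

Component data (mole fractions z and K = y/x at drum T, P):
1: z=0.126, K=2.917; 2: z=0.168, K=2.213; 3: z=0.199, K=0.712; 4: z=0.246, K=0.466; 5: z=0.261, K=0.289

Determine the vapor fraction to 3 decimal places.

Material balance + equilibrium reduce to Σ zᵢ(Kᵢ−1)/(1+ψ(Kᵢ−1)) = 0.
Check two-phase: ΣzᵢKᵢ = 1.071 > 1 and Σzᵢ/Kᵢ = 1.830 > 1, so g(0) = 0.071 > 0 and g(1) = -0.830 < 0.
Iterate (Newton) starting at ψ = 0.5:
  ψ = 0.500: g = -0.2839, g' = -0.687 → ψ = 0.087
  ψ = 0.087: g = -0.0029, g' = -0.787 → ψ = 0.083
Converged at ψ = 0.083.

ψ = 0.083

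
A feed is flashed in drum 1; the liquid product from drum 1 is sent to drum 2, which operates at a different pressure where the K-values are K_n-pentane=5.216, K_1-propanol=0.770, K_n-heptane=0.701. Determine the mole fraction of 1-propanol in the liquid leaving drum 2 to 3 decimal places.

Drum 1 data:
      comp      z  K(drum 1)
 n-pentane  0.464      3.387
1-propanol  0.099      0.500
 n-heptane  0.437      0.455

x_1-propanol (drum 2) = 0.162

Drum 1:
Let ψ₁ = V/F and solve Σ zᵢ(Kᵢ−1)/(1+ψ₁(Kᵢ−1)) = 0.
Check two-phase: ΣzᵢKᵢ = 1.820 > 1 and Σzᵢ/Kᵢ = 1.295 > 1, so g(0) = 0.820 > 0 and g(1) = -0.295 < 0.
Iterate (Newton) starting at ψ₁ = 0.48:
  ψ₁ = 0.480: g = 0.1285, g' = -0.855 → ψ₁ = 0.630
  ψ₁ = 0.630: g = 0.0072, g' = -0.775 → ψ₁ = 0.640
Converged at ψ₁ = 0.640.
Drum-1 compositions:
  n-pentane: x = 0.184, y = 0.622
  1-propanol: x = 0.146, y = 0.073
  n-heptane: x = 0.671, y = 0.305
Drum-2 feed = drum-1 liquid: z₂ = (0.1836, 0.1455, 0.6708).
Drum 2:
Rachford–Rice: g(ψ₂) = Σ zᵢ(Kᵢ−1)/(1+ψ₂(Kᵢ−1)) = 0.
Feasibility: ΣzᵢKᵢ = 1.540, Σzᵢ/Kᵢ = 1.181 — both > 1, two phases present.
Iterate (Newton) starting at ψ₂ = 0.5:
  ψ₂ = 0.500: g = -0.0245, g' = -0.431 → ψ₂ = 0.443
  ψ₂ = 0.443: g = 0.0015, g' = -0.486 → ψ₂ = 0.446
Converged at ψ₂ = 0.446.
  n-pentane: x = 0.064, y = 0.332
  1-propanol: x = 0.162, y = 0.125
  n-heptane: x = 0.774, y = 0.543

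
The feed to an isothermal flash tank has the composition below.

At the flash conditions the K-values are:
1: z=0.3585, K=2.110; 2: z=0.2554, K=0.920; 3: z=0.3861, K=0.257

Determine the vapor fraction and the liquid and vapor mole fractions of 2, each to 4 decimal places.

Let ψ = V/F and solve Σ zᵢ(Kᵢ−1)/(1+ψ(Kᵢ−1)) = 0.
g(0) = ΣzᵢKᵢ − 1 = 0.0906 and g(1) = 1 − Σzᵢ/Kᵢ = -0.9498, so a root lies in (0, 1).
Newton–Raphson from ψ = 0.5:
  ψ = 0.5000: g = -0.22182, g' = -0.7240 → ψ = 0.1936
  ψ = 0.1936: g = -0.02830, g' = -0.5917 → ψ = 0.1458
  ψ = 0.1458: g = 0.00010, g' = -0.5970 → ψ = 0.1460
Converged at ψ = 0.1460.
Compositions from xᵢ = zᵢ/(1+ψ(Kᵢ−1)), yᵢ = Kᵢxᵢ:
  1: x = 0.3085, y = 0.6510
  2: x = 0.2584, y = 0.2377
  3: x = 0.4331, y = 0.1113

ψ = 0.1460, x_2 = 0.2584, y_2 = 0.2377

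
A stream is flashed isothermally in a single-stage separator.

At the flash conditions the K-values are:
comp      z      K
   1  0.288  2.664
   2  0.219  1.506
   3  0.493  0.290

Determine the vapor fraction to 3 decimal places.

ψ = 0.264

Let ψ = V/F and solve Σ zᵢ(Kᵢ−1)/(1+ψ(Kᵢ−1)) = 0.
g(0) = ΣzᵢKᵢ − 1 = 0.240 and g(1) = 1 − Σzᵢ/Kᵢ = -0.954, so a root lies in (0, 1).
Newton–Raphson from ψ = 0.5:
  ψ = 0.500: g = -0.1927, g' = -0.871 → ψ = 0.279
  ψ = 0.279: g = -0.0119, g' = -0.802 → ψ = 0.264
Converged at ψ = 0.264.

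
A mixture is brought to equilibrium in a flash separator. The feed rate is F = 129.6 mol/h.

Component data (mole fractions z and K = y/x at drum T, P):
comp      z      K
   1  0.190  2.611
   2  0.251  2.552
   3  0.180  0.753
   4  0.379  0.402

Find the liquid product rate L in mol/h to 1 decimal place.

L = 61.8 mol/h

Rachford–Rice: g(ψ) = Σ zᵢ(Kᵢ−1)/(1+ψ(Kᵢ−1)) = 0.
Feasibility: ΣzᵢKᵢ = 1.425, Σzᵢ/Kᵢ = 1.353 — both > 1, two phases present.
Newton iteration, ψ⁰ = 0.5:
  ψ = 0.500: g = 0.0148, g' = -0.633 → ψ = 0.523
Converged at ψ = 0.523.
Then V = ψ·F = 0.5235·129.6 = 67.8 mol/h and L = F − V = 61.8 mol/h.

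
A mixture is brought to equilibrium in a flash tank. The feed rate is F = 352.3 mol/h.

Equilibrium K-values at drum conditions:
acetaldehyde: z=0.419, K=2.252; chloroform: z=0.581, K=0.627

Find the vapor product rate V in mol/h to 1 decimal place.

V = 232.3 mol/h

Material balance + equilibrium reduce to Σ zᵢ(Kᵢ−1)/(1+V/F(Kᵢ−1)) = 0.
Feasibility: ΣzᵢKᵢ = 1.308, Σzᵢ/Kᵢ = 1.113 — both > 1, two phases present.
Newton–Raphson from V/F = 0.5:
  V/F = 0.500: g = 0.0562, g' = -0.371 → V/F = 0.652
  V/F = 0.652: g = 0.0026, g' = -0.340 → V/F = 0.659
Converged at V/F = 0.659.
Then V = V/F·F = 0.6593·352.3 = 232.3 mol/h and L = F − V = 120.0 mol/h.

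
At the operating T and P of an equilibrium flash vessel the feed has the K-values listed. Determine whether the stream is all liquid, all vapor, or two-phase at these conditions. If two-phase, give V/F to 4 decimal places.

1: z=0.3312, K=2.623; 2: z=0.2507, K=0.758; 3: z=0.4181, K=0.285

ΣzᵢKᵢ = 1.1779; Σzᵢ/Kᵢ = 1.9240.
Both exceed 1, so a two-phase solution exists.
Let ψ = V/F and solve Σ zᵢ(Kᵢ−1)/(1+ψ(Kᵢ−1)) = 0.
Newton iteration, ψ⁰ = 0.56:
  ψ = 0.5600: g = -0.28715, g' = -0.8536 → ψ = 0.2236
  ψ = 0.2236: g = -0.02556, g' = -0.7889 → ψ = 0.1912
  ψ = 0.1912: g = 0.00034, g' = -0.8111 → ψ = 0.1916
Converged at ψ = 0.1916.

two-phase, V/F = 0.1916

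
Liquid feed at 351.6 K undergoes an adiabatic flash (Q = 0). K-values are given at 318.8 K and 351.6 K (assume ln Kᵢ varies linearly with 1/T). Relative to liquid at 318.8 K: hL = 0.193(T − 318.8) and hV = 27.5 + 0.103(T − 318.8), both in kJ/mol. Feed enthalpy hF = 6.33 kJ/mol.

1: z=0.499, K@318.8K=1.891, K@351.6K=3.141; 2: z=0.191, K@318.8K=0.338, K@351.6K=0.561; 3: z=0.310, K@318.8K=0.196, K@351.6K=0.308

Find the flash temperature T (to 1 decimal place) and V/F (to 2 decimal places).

T = 323.4 K, V/F = 0.20

Adiabatic flash: solve Rachford–Rice at each trial T, then check hF = ψ·hV(T) + (1−ψ)·hL(T).
  T = 318.8 K: K = (1.891, 0.338, 0.196), RR gives ψ = 0.103, H_out = 2.824 kJ/mol
  T = 351.6 K: K = (3.141, 0.561, 0.308), RR gives ψ = 0.586, H_out = 20.718 kJ/mol
  T = 335.2 K: K = (2.468, 0.441, 0.248), RR gives ψ = 0.390, H_out = 13.302 kJ/mol
  T = 327.0 K: K = (2.167, 0.387, 0.221), RR gives ψ = 0.266, H_out = 8.709 kJ/mol
  T = 322.9 K: K = (2.026, 0.362, 0.208), RR gives ψ = 0.191, H_out = 5.986 kJ/mol
  T = 324.9 K: K = (2.094, 0.374, 0.215), RR gives ψ = 0.229, H_out = 7.360 kJ/mol
Linear interpolation between T = 322.9 (H_out = 5.986) and T = 324.9 (H_out = 7.360) on hF = 6.33 gives T ≈ 323.4 K, at which ψ = 0.20.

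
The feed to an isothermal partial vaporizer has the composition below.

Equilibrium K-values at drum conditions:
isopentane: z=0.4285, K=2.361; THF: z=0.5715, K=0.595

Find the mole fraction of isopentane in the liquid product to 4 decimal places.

x_isopentane = 0.2293

Let β = V/F and solve Σ zᵢ(Kᵢ−1)/(1+β(Kᵢ−1)) = 0.
g(0) = ΣzᵢKᵢ − 1 = 0.3517 and g(1) = 1 − Σzᵢ/Kᵢ = -0.1420, so a root lies in (0, 1).
Iterate (Newton) starting at β = 0.5:
  β = 0.5000: g = 0.05680, g' = -0.4284 → β = 0.6326
  β = 0.6326: g = 0.00220, g' = -0.3986 → β = 0.6381
Converged at β = 0.6381.
Compositions from xᵢ = zᵢ/(1+β(Kᵢ−1)), yᵢ = Kᵢxᵢ:
  isopentane: x = 0.2293, y = 0.5415
  THF: x = 0.7707, y = 0.4585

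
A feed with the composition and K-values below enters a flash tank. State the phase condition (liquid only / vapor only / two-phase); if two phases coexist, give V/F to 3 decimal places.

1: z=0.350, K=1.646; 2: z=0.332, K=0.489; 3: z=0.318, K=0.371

ΣzᵢKᵢ = 0.856; Σzᵢ/Kᵢ = 1.749.
Since ΣzᵢKᵢ < 1 the mixture is below its bubble point — single liquid phase.

liquid only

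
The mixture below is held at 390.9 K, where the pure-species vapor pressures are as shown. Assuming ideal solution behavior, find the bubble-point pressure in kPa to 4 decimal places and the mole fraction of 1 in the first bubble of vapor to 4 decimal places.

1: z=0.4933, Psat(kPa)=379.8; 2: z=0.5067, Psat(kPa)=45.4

Pbub = 210.3595 kPa, y_1 = 0.8906

At the bubble point ψ → 0, so ΣzᵢKᵢ = 1 with Kᵢ = Pᵢˢᵃᵗ/P ⇒ P = ΣzᵢPᵢˢᵃᵗ.
P = 0.4933·379.8 + 0.5067·45.4 = 210.3595 kPa
yᵢ = zᵢPᵢˢᵃᵗ/P ⇒ y_1 = 0.4933·379.8/210.3595 = 0.8906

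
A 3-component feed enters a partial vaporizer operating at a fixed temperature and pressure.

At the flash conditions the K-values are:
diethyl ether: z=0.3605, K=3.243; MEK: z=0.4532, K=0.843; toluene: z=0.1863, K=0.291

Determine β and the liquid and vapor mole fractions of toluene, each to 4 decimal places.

β = 0.6574, x_toluene = 0.3490, y_toluene = 0.1015

Newton–Raphson from β = 0.5:
  β = 0.5000: g = 0.09931, g' = -0.6409 → β = 0.6550
  β = 0.6550: g = 0.00159, g' = -0.6378 → β = 0.6574
Converged at β = 0.6574.
Compositions from xᵢ = zᵢ/(1+β(Kᵢ−1)), yᵢ = Kᵢxᵢ:
  diethyl ether: x = 0.1457, y = 0.4724
  MEK: x = 0.5054, y = 0.4260
  toluene: x = 0.3490, y = 0.1015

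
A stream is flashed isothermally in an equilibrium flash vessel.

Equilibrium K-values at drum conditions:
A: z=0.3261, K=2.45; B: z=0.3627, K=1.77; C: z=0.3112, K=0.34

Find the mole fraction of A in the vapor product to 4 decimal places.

y_A = 0.3838

Material balance + equilibrium reduce to Σ zᵢ(Kᵢ−1)/(1+β(Kᵢ−1)) = 0.
Check two-phase: ΣzᵢKᵢ = 1.5467 > 1 and Σzᵢ/Kᵢ = 1.2533 > 1, so g(0) = 0.5467 > 0 and g(1) = -0.2533 < 0.
Newton–Raphson from β = 0.5:
  β = 0.5000: g = 0.16920, g' = -0.6445 → β = 0.7625
  β = 0.7625: g = -0.01297, g' = -0.7894 → β = 0.7461
  β = 0.7461: g = -0.00015, g' = -0.7711 → β = 0.7459
Converged at β = 0.7459.
Compositions from xᵢ = zᵢ/(1+β(Kᵢ−1)), yᵢ = Kᵢxᵢ:
  A: x = 0.1567, y = 0.3838
  B: x = 0.2304, y = 0.4078
  C: x = 0.6130, y = 0.2084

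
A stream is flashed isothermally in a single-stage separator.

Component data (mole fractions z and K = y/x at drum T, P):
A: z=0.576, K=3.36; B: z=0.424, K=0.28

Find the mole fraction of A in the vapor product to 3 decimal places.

Rachford–Rice: g(V/F) = Σ zᵢ(Kᵢ−1)/(1+V/F(Kᵢ−1)) = 0.
g(0) = ΣzᵢKᵢ − 1 = 1.054 and g(1) = 1 − Σzᵢ/Kᵢ = -0.686, so a root lies in (0, 1).
Binary case is linear: z₁(K₁−1)(1+V/F(K₂−1)) + z₂(K₂−1)(1+V/F(K₁−1)) = 0
⇒ V/F = [z₁(K₁−1)+z₂(K₂−1)] / [−(K₁−1)(K₂−1)] = 1.0541/1.6992 = 0.620
Compositions from xᵢ = zᵢ/(1+V/F(Kᵢ−1)), yᵢ = Kᵢxᵢ:
  A: x = 0.234, y = 0.785
  B: x = 0.766, y = 0.215

y_A = 0.785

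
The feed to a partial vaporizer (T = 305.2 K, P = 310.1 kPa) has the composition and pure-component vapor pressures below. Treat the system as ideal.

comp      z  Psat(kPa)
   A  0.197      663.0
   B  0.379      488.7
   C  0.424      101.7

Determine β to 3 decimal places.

Raoult's law: Kᵢ = Pᵢˢᵃᵗ/P = Pᵢˢᵃᵗ/310.1.
  K_A = 663.0/310.1 = 2.13802, K_B = 488.7/310.1 = 1.57594, K_C = 101.7/310.1 = 0.32796
Newton–Raphson from β = 0.5:
  β = 0.500: g = -0.1168, g' = -0.614 → β = 0.310
  β = 0.310: g = -0.0088, g' = -0.535 → β = 0.293
Converged at β = 0.293.

β = 0.293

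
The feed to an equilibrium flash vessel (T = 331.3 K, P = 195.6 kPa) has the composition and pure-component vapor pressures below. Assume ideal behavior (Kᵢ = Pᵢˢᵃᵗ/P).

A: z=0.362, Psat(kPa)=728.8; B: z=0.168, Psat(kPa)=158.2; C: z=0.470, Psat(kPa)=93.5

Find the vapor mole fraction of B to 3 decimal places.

y_B = 0.153

Raoult's law: Kᵢ = Pᵢˢᵃᵗ/P = Pᵢˢᵃᵗ/195.6.
  K_A = 728.8/195.6 = 3.72597, K_B = 158.2/195.6 = 0.80879, K_C = 93.5/195.6 = 0.47802
Let ψ = V/F and solve Σ zᵢ(Kᵢ−1)/(1+ψ(Kᵢ−1)) = 0.
Feasibility: ΣzᵢKᵢ = 1.709, Σzᵢ/Kᵢ = 1.288 — both > 1, two phases present.
Newton iteration, ψ⁰ = 0.5:
  ψ = 0.500: g = 0.0501, g' = -0.724 → ψ = 0.569
  ψ = 0.569: g = 0.0016, g' = -0.680 → ψ = 0.572
Converged at ψ = 0.572.
Compositions from xᵢ = zᵢ/(1+ψ(Kᵢ−1)), yᵢ = Kᵢxᵢ:
  A: x = 0.142, y = 0.527
  B: x = 0.189, y = 0.153
  C: x = 0.670, y = 0.320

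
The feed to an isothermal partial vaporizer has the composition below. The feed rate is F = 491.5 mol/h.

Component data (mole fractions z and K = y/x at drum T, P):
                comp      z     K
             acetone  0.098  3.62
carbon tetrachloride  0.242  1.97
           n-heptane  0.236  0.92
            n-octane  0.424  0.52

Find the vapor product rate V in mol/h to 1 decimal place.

V = 223.6 mol/h

Rachford–Rice: g(β) = Σ zᵢ(Kᵢ−1)/(1+β(Kᵢ−1)) = 0.
Feasibility: ΣzᵢKᵢ = 1.269, Σzᵢ/Kᵢ = 1.222 — both > 1, two phases present.
Newton–Raphson from β = 0.56:
  β = 0.560: g = -0.0419, g' = -0.390 → β = 0.453
  β = 0.453: g = 0.0010, g' = -0.412 → β = 0.455
Converged at β = 0.455.
Then V = β·F = 0.4550·491.5 = 223.6 mol/h and L = F − V = 267.9 mol/h.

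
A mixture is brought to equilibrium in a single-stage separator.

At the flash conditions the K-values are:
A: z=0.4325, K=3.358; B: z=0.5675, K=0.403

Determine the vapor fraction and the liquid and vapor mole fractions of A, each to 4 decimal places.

ψ = 0.4838, x_A = 0.2020, y_A = 0.6784

Rachford–Rice: g(ψ) = Σ zᵢ(Kᵢ−1)/(1+ψ(Kᵢ−1)) = 0.
Feasibility: ΣzᵢKᵢ = 1.6810, Σzᵢ/Kᵢ = 1.5370 — both > 1, two phases present.
Binary case is linear: z₁(K₁−1)(1+ψ(K₂−1)) + z₂(K₂−1)(1+ψ(K₁−1)) = 0
⇒ ψ = [z₁(K₁−1)+z₂(K₂−1)] / [−(K₁−1)(K₂−1)] = 0.68104/1.40773 = 0.4838
Compositions from xᵢ = zᵢ/(1+ψ(Kᵢ−1)), yᵢ = Kᵢxᵢ:
  A: x = 0.2020, y = 0.6784
  B: x = 0.7980, y = 0.3216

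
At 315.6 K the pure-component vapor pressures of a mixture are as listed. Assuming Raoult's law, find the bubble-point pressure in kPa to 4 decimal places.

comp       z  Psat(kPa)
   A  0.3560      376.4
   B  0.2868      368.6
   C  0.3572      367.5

Pbub = 370.9839 kPa

At the bubble point ψ → 0, so ΣzᵢKᵢ = 1 with Kᵢ = Pᵢˢᵃᵗ/P ⇒ P = ΣzᵢPᵢˢᵃᵗ.
P = 0.3560·376.4 + 0.2868·368.6 + 0.3572·367.5 = 370.9839 kPa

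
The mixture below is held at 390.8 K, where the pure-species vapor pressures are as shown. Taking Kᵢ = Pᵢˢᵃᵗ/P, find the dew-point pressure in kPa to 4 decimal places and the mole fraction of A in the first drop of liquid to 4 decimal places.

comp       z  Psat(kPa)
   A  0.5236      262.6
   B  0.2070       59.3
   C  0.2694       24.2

Pdew = 60.1798 kPa, x_A = 0.1200

At the dew point ψ → 1, so Σzᵢ/Kᵢ = 1 with Kᵢ = Pᵢˢᵃᵗ/P ⇒ 1/P = Σzᵢ/Pᵢˢᵃᵗ.
1/P = 0.5236/262.6 + 0.2070/59.3 + 0.2694/24.2 = 0.0166169 ⇒ P = 60.1798 kPa
xᵢ = zᵢP/Pᵢˢᵃᵗ ⇒ x_A = 0.5236·60.1798/262.6 = 0.1200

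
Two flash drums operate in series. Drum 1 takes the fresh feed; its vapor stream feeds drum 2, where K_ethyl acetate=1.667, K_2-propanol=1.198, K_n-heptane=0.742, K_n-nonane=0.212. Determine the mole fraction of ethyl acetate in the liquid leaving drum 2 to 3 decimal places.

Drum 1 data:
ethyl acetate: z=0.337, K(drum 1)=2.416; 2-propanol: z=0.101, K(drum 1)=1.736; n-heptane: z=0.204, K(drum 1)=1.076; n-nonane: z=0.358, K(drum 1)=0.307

x_ethyl acetate (drum 2) = 0.372

Drum 1:
Material balance + equilibrium reduce to Σ zᵢ(Kᵢ−1)/(1+ψ₁(Kᵢ−1)) = 0.
Check two-phase: ΣzᵢKᵢ = 1.319 > 1 and Σzᵢ/Kᵢ = 1.553 > 1, so g(0) = 0.319 > 0 and g(1) = -0.553 < 0.
Newton iteration, ψ₁⁰ = 0.5:
  ψ₁ = 0.500: g = -0.0310, g' = -0.665 → ψ₁ = 0.453
Converged at ψ₁ = 0.453.
Drum-1 compositions:
  ethyl acetate: x = 0.205, y = 0.496
  2-propanol: x = 0.076, y = 0.132
  n-heptane: x = 0.197, y = 0.212
  n-nonane: x = 0.522, y = 0.160
Drum-2 feed = drum-1 vapor: z₂ = (0.4961, 0.1315, 0.2122, 0.1602).
Drum 2:
Rachford–Rice: g(ψ₂) = Σ zᵢ(Kᵢ−1)/(1+ψ₂(Kᵢ−1)) = 0.
Feasibility: ΣzᵢKᵢ = 1.176, Σzᵢ/Kᵢ = 1.449 — both > 1, two phases present.
Newton–Raphson from ψ₂ = 0.5:
  ψ₂ = 0.500: g = 0.0007, g' = -0.418 → ψ₂ = 0.502
Converged at ψ₂ = 0.502.
  ethyl acetate: x = 0.372, y = 0.620
  2-propanol: x = 0.120, y = 0.143
  n-heptane: x = 0.244, y = 0.181
  n-nonane: x = 0.265, y = 0.056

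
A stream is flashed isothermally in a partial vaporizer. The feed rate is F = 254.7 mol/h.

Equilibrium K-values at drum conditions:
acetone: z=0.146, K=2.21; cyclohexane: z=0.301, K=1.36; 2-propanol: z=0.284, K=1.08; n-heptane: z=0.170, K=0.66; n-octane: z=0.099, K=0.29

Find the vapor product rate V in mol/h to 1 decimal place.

Let ψ = V/F and solve Σ zᵢ(Kᵢ−1)/(1+ψ(Kᵢ−1)) = 0.
Feasibility: ΣzᵢKᵢ = 1.180, Σzᵢ/Kᵢ = 1.149 — both > 1, two phases present.
Newton–Raphson from ψ = 0.5:
  ψ = 0.500: g = 0.0451, g' = -0.261 → ψ = 0.673
  ψ = 0.673: g = -0.0033, g' = -0.308 → ψ = 0.662
Converged at ψ = 0.662.
Then V = ψ·F = 0.6619·254.7 = 168.6 mol/h and L = F − V = 86.1 mol/h.

V = 168.6 mol/h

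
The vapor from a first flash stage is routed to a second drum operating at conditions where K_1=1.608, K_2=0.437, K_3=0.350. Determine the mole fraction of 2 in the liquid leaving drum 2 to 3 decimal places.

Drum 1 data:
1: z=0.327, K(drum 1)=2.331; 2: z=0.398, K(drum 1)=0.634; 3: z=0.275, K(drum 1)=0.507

Drum 1:
Let ψ₁ = V/F and solve Σ zᵢ(Kᵢ−1)/(1+ψ₁(Kᵢ−1)) = 0.
Feasibility: ΣzᵢKᵢ = 1.154, Σzᵢ/Kᵢ = 1.310 — both > 1, two phases present.
Iterate (Newton) starting at ψ₁ = 0.5:
  ψ₁ = 0.500: g = -0.0969, g' = -0.406 → ψ₁ = 0.262
  ψ₁ = 0.262: g = 0.0061, g' = -0.472 → ψ₁ = 0.275
Converged at ψ₁ = 0.275.
Drum-1 compositions:
  1: x = 0.239, y = 0.558
  2: x = 0.442, y = 0.281
  3: x = 0.318, y = 0.161
Drum-2 feed = drum-1 vapor: z₂ = (0.5582, 0.2805, 0.1613).
Drum 2:
Let ψ₂ = V/F and solve Σ zᵢ(Kᵢ−1)/(1+ψ₂(Kᵢ−1)) = 0.
g(0) = ΣzᵢKᵢ − 1 = 0.077 and g(1) = 1 − Σzᵢ/Kᵢ = -0.450, so a root lies in (0, 1).
Newton iteration, ψ₂⁰ = 0.52:
  ψ₂ = 0.520: g = -0.1238, g' = -0.452 → ψ₂ = 0.246
  ψ₂ = 0.246: g = -0.0130, g' = -0.373 → ψ₂ = 0.212
  ψ₂ = 0.212: g = -0.0001, g' = -0.368 → ψ₂ = 0.211
Converged at ψ₂ = 0.211.
  1: x = 0.495, y = 0.795
  2: x = 0.318, y = 0.139
  3: x = 0.187, y = 0.065

x_2 (drum 2) = 0.318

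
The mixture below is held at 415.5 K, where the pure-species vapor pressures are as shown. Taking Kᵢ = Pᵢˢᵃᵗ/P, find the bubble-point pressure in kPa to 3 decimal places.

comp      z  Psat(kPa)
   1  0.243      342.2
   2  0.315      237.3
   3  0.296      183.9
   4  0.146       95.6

Pbub = 226.296 kPa

At the bubble point ψ → 0, so ΣzᵢKᵢ = 1 with Kᵢ = Pᵢˢᵃᵗ/P ⇒ P = ΣzᵢPᵢˢᵃᵗ.
P = 0.243·342.2 + 0.315·237.3 + 0.296·183.9 + 0.146·95.6 = 226.296 kPa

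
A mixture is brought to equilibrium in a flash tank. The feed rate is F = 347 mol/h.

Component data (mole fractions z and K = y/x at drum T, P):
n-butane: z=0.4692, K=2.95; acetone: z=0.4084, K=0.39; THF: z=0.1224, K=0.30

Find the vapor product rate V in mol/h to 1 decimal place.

Let β = V/F and solve Σ zᵢ(Kᵢ−1)/(1+β(Kᵢ−1)) = 0.
g(0) = ΣzᵢKᵢ − 1 = 0.5801 and g(1) = 1 − Σzᵢ/Kᵢ = -0.6142, so a root lies in (0, 1).
Newton iteration, β⁰ = 0.35:
  β = 0.3500: g = 0.11356, g' = -0.9811 → β = 0.4657
  β = 0.4657: g = 0.00436, g' = -0.9185 → β = 0.4705
Converged at β = 0.4705.
Then V = β·F = 0.4705·347 = 163.3 mol/h and L = F − V = 183.7 mol/h.

V = 163.3 mol/h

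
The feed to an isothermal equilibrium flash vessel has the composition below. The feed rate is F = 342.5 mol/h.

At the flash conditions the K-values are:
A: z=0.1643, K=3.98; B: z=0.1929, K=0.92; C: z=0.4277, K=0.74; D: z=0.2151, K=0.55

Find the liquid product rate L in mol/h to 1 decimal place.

L = 232.6 mol/h

Newton–Raphson from V/F = 0.62:
  V/F = 0.6200: g = -0.11112, g' = -0.3062 → V/F = 0.2571
  V/F = 0.2571: g = 0.03285, g' = -0.5580 → V/F = 0.3160
  V/F = 0.3160: g = 0.00235, g' = -0.4819 → V/F = 0.3208
  V/F = 0.3208: g = 0.00001, g' = -0.4765 → V/F = 0.3209
Converged at V/F = 0.3209.
Then V = V/F·F = 0.3209·342.5 = 109.9 mol/h and L = F − V = 232.6 mol/h.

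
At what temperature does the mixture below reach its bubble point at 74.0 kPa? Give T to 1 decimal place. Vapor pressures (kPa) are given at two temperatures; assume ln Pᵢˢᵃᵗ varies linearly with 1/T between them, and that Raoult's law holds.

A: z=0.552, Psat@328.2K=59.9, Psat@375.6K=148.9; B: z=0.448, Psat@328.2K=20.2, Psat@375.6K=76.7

T = 353.1 K

Bubble-point temperature: ΣzᵢPᵢˢᵃᵗ(T) = P. Interpolate ln Pᵢˢᵃᵗ = aᵢ + bᵢ/T.
  T = 328.2 K: ΣzᵢPᵢˢᵃᵗ = 42.11 kPa
  T = 375.6 K: ΣzᵢPᵢˢᵃᵗ = 116.55 kPa
  T = 351.9 K: ΣzᵢPᵢˢᵃᵗ = 72.20 kPa
  T = 363.8 K: ΣzᵢPᵢˢᵃᵗ = 92.46 kPa
  T = 357.9 K: ΣzᵢPᵢˢᵃᵗ = 81.93 kPa
  T = 354.9 K: ΣzᵢPᵢˢᵃᵗ = 76.95 kPa
  T = 353.4 K: ΣzᵢPᵢˢᵃᵗ = 74.55 kPa
  T = 352.6 K: ΣzᵢPᵢˢᵃᵗ = 73.29 kPa
Interpolating between 352.6 K and 353.4 K gives T ≈ 353.1 K.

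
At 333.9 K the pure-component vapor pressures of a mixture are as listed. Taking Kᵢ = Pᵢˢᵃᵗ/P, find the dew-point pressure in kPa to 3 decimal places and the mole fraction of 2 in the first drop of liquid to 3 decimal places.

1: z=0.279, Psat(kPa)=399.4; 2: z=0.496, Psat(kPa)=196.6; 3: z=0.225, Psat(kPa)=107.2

At the dew point ψ → 1, so Σzᵢ/Kᵢ = 1 with Kᵢ = Pᵢˢᵃᵗ/P ⇒ 1/P = Σzᵢ/Pᵢˢᵃᵗ.
1/P = 0.279/399.4 + 0.496/196.6 + 0.225/107.2 = 0.005320 ⇒ P = 187.959 kPa
xᵢ = zᵢP/Pᵢˢᵃᵗ ⇒ x_2 = 0.496·187.959/196.6 = 0.474

Pdew = 187.959 kPa, x_2 = 0.474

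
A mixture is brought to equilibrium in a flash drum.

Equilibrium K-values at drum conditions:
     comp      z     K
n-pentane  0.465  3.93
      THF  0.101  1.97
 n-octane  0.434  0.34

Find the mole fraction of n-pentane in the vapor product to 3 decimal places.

y_n-pentane = 0.614

Let ψ = V/F and solve Σ zᵢ(Kᵢ−1)/(1+ψ(Kᵢ−1)) = 0.
Feasibility: ΣzᵢKᵢ = 2.174, Σzᵢ/Kᵢ = 1.446 — both > 1, two phases present.
Iterate (Newton) starting at ψ = 0.5:
  ψ = 0.500: g = 0.1912, g' = -1.121 → ψ = 0.671
  ψ = 0.671: g = 0.0051, g' = -1.097 → ψ = 0.675
Converged at ψ = 0.675.
Compositions from xᵢ = zᵢ/(1+ψ(Kᵢ−1)), yᵢ = Kᵢxᵢ:
  n-pentane: x = 0.156, y = 0.614
  THF: x = 0.061, y = 0.120
  n-octane: x = 0.783, y = 0.266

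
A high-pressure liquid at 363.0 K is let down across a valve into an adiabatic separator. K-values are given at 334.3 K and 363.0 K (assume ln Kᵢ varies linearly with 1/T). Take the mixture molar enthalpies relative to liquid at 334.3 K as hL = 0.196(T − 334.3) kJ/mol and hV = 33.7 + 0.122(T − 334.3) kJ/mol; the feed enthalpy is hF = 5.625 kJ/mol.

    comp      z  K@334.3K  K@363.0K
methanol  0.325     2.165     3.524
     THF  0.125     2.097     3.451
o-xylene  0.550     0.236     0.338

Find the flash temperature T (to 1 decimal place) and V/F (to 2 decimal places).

T = 336.8 K, V/F = 0.15

Adiabatic flash: solve Rachford–Rice at each trial T, then check hF = ψ·hV(T) + (1−ψ)·hL(T).
  T = 334.3 K: K = (2.165, 2.097, 0.236), RR gives ψ = 0.109, H_out = 3.676 kJ/mol
  T = 363.0 K: K = (3.524, 3.451, 0.338), RR gives ψ = 0.460, H_out = 20.152 kJ/mol
  T = 348.6 K: K = (2.788, 2.715, 0.284), RR gives ψ = 0.318, H_out = 13.170 kJ/mol
  T = 341.5 K: K = (2.465, 2.395, 0.260), RR gives ψ = 0.227, H_out = 8.954 kJ/mol
  T = 337.9 K: K = (2.312, 2.243, 0.248), RR gives ψ = 0.173, H_out = 6.478 kJ/mol
  T = 336.1 K: K = (2.238, 2.169, 0.242), RR gives ψ = 0.142, H_out = 5.124 kJ/mol
Linear interpolation between T = 336.1 (H_out = 5.124) and T = 337.9 (H_out = 6.478) on hF = 5.625 gives T ≈ 336.8 K, at which ψ = 0.15.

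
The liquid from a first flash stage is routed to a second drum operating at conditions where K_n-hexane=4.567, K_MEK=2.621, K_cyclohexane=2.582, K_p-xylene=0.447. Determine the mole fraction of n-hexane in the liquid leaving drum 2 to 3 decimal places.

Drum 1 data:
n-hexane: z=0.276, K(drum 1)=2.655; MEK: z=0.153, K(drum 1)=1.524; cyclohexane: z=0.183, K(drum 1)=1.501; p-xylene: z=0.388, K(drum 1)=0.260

Drum 1:
Let ψ₁ = V/F and solve Σ zᵢ(Kᵢ−1)/(1+ψ₁(Kᵢ−1)) = 0.
Check two-phase: ΣzᵢKᵢ = 1.342 > 1 and Σzᵢ/Kᵢ = 1.819 > 1, so g(0) = 0.342 > 0 and g(1) = -0.819 < 0.
Iterate (Newton) starting at ψ₁ = 0.46:
  ψ₁ = 0.460: g = -0.0368, g' = -0.790 → ψ₁ = 0.413
Converged at ψ₁ = 0.413.
Drum-1 compositions:
  n-hexane: x = 0.164, y = 0.435
  MEK: x = 0.126, y = 0.192
  cyclohexane: x = 0.152, y = 0.228
  p-xylene: x = 0.559, y = 0.145
Drum-2 feed = drum-1 liquid: z₂ = (0.1640, 0.1258, 0.1517, 0.5585).
Drum 2:
Material balance + equilibrium reduce to Σ zᵢ(Kᵢ−1)/(1+ψ₂(Kᵢ−1)) = 0.
Check two-phase: ΣzᵢKᵢ = 1.720 > 1 and Σzᵢ/Kᵢ = 1.392 > 1, so g(0) = 0.720 > 0 and g(1) = -0.392 < 0.
Iterate (Newton) starting at ψ₂ = 0.61:
  ψ₂ = 0.610: g = -0.0573, g' = -0.778 → ψ₂ = 0.536
  ψ₂ = 0.536: g = 0.0006, g' = -0.797 → ψ₂ = 0.537
Converged at ψ₂ = 0.537.
  n-hexane: x = 0.056, y = 0.257
  MEK: x = 0.067, y = 0.176
  cyclohexane: x = 0.082, y = 0.212
  p-xylene: x = 0.795, y = 0.355

x_n-hexane (drum 2) = 0.056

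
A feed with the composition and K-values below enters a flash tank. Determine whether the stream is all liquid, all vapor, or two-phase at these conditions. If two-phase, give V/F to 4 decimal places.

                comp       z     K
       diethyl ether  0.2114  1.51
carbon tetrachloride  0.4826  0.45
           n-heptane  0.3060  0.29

all liquid

ΣzᵢKᵢ = 0.6251; Σzᵢ/Kᵢ = 2.2676.
Since ΣzᵢKᵢ < 1 the mixture is below its bubble point — single liquid phase.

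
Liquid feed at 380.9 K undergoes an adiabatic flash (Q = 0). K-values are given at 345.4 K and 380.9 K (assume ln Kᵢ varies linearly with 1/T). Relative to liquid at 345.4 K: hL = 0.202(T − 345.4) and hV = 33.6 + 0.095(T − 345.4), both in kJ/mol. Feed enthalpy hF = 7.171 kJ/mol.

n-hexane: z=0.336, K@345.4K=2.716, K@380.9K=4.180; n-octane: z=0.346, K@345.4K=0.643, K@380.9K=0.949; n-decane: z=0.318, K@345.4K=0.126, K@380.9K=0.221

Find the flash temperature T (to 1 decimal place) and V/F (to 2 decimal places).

Adiabatic flash: solve Rachford–Rice at each trial T, then check hF = ψ·hV(T) + (1−ψ)·hL(T).
  T = 345.4 K: K = (2.716, 0.643, 0.126), RR gives ψ = 0.158, H_out = 5.317 kJ/mol
  T = 380.9 K: K = (4.180, 0.949, 0.221), RR gives ψ = 0.489, H_out = 21.742 kJ/mol
  T = 363.1 K: K = (3.403, 0.788, 0.169), RR gives ψ = 0.337, H_out = 14.266 kJ/mol
  T = 354.2 K: K = (3.047, 0.713, 0.146), RR gives ψ = 0.253, H_out = 10.037 kJ/mol
  T = 349.8 K: K = (2.879, 0.678, 0.136), RR gives ψ = 0.207, H_out = 7.759 kJ/mol
  T = 347.6 K: K = (2.797, 0.660, 0.131), RR gives ψ = 0.183, H_out = 6.561 kJ/mol
Linear interpolation between T = 347.6 (H_out = 6.561) and T = 349.8 (H_out = 7.759) on hF = 7.171 gives T ≈ 348.7 K, at which ψ = 0.20.

T = 348.7 K, V/F = 0.20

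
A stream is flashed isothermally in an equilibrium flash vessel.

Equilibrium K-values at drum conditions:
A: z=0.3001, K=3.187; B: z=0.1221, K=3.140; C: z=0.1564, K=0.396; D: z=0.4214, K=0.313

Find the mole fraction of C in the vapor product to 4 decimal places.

y_C = 0.0797

Rachford–Rice: g(β) = Σ zᵢ(Kᵢ−1)/(1+β(Kᵢ−1)) = 0.
Check two-phase: ΣzᵢKᵢ = 1.5336 > 1 and Σzᵢ/Kᵢ = 1.8743 > 1, so g(0) = 0.5336 > 0 and g(1) = -0.8743 < 0.
Newton iteration, β⁰ = 0.66:
  β = 0.6600: g = -0.30983, g' = -1.1600 → β = 0.3929
  β = 0.3929: g = -0.02546, g' = -1.0515 → β = 0.3687
  β = 0.3687: g = 0.00016, g' = -1.0658 → β = 0.3688
Converged at β = 0.3688.
Compositions from xᵢ = zᵢ/(1+β(Kᵢ−1)), yᵢ = Kᵢxᵢ:
  A: x = 0.1661, y = 0.5294
  B: x = 0.0682, y = 0.2143
  C: x = 0.2012, y = 0.0797
  D: x = 0.5644, y = 0.1767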